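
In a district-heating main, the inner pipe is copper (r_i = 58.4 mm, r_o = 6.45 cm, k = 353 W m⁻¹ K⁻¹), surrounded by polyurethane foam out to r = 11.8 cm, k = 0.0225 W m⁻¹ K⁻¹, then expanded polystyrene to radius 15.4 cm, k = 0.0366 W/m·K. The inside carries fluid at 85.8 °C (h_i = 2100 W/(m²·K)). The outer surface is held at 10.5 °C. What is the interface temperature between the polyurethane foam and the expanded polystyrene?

Treat each layer as a resistance in series:
  R'_conv,in = 1/(2πr h) = 1/(2π·0.0584·2100) = 0.001298 m·K/W
  R'_copper = ln(0.0645/0.0584)/(2πk) = 0.09935/(2π·353) = 4.479×10^-5 m·K/W
  R'_polyurethane foam = ln(0.118/0.0645)/(2πk) = 0.6040/(2π·0.0225) = 4.273 m·K/W
  R'_expanded polystyrene = ln(0.154/0.118)/(2πk) = 0.2663/(2π·0.0366) = 1.158 m·K/W
ΣR = 0.001298 + 4.479×10^-5 + 4.273 + 1.158 = 5.432 m·K/W
Q' = ΔT/ΣR = (85.8 °C − 10.5 °C)/5.432 = 13.86 W/m
From the inner boundary to the polyurethane foam/expanded polystyrene interface, ΣR_partial = 4.274 m·K/W.
T_interface = T_in − Q'·ΣR_partial = 85.8 °C − (13.86)(4.274) = 26.6 °C

T = 26.6 °C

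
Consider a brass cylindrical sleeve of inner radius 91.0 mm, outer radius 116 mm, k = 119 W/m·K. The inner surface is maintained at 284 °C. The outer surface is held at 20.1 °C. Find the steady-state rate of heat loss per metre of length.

Q' = 8.13×10^5 W/m

Q' = 2πk·ΔT/ln(r₂/r₁) = 2π × 119 × 263.9 / ln(0.116/0.0910) = 8.13×10^5 W/m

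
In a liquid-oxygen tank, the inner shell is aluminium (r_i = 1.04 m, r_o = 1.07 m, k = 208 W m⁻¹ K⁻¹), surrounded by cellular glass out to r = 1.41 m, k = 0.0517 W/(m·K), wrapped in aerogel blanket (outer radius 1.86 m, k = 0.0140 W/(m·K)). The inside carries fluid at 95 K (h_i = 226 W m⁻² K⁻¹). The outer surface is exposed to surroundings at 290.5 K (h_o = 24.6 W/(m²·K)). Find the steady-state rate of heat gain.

Resistance network (inner→outer):
  R_conv,in = 1/(4πr²h) = 1/(4π·1.04²·226) = 3.255×10^-4 K/W
  R_aluminium = (1/1.04 − 1/1.07)/(4πk) = 0.02696/(4π·208) = 1.031×10^-5 K/W
  R_cellular glass = (1/1.07 − 1/1.41)/(4πk) = 0.2254/(4π·0.0517) = 0.3469 K/W
  R_aerogel blanket = (1/1.41 − 1/1.86)/(4πk) = 0.1716/(4π·0.0140) = 0.9753 K/W
  R_conv,out = 1/(4πr²h) = 1/(4π·1.86²·24.6) = 9.350×10^-4 K/W
ΣR = 3.255×10^-4 + 1.031×10^-5 + 0.3469 + 0.9753 + 9.350×10^-4 = 1.323 K/W
Q = ΔT/ΣR = (95 K − 290.5 K)/1.323 = -148 W
(Negative Q ⇒ heat flows inward; heat gain = 148 W.)

Q = 148 W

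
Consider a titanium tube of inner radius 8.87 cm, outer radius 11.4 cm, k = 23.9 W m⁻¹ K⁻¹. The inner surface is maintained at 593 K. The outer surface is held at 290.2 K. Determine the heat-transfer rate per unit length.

Q' = 2πk·ΔT/ln(r₂/r₁) = 2π × 23.9 × 302.8 / ln(0.114/0.0887) = 1.81×10^5 W/m

Q' = 1.81×10^5 W/m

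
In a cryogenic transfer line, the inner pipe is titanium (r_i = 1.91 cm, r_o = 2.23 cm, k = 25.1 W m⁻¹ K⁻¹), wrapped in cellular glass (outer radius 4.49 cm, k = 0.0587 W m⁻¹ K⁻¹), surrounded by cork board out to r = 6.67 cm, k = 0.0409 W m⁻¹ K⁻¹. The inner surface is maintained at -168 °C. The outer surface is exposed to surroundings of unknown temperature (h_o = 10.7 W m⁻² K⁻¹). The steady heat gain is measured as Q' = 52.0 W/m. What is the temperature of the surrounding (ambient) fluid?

T_out = 22.4 °C

Sum the resistances:
  R'_titanium = ln(0.0223/0.0191)/(2πk) = 0.1549/(2π·25.1) = 9.822×10^-4 m·K/W
  R'_cellular glass = ln(0.0449/0.0223)/(2πk) = 0.6999/(2π·0.0587) = 1.898 m·K/W
  R'_cork board = ln(0.0667/0.0449)/(2πk) = 0.3958/(2π·0.0409) = 1.540 m·K/W
  R'_conv,out = 1/(2πr h) = 1/(2π·0.0667·10.7) = 0.2230 m·K/W
ΣR = 3.662 m·K/W
ΔT = Q'·ΣR = 52.0 × 3.662 = 190.4 K
Heat flows inward, so T_out = T_in + ΔT = -168 + 190.4 = 22.4 °C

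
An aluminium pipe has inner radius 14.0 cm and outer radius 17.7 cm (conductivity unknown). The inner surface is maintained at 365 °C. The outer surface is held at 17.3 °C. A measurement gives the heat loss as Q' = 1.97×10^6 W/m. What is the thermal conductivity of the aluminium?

ΣR = ΔT/Q' = |365 − 17.3|/1.97×10^6 = 1.765×10^-4 m·K/W
ln(r₂/r₁)/(2πk) = 1.765×10^-4 ⇒ k = 0.2345/(2π·1.765×10^-4) = 211 W/m·K

k = 211 W/m·K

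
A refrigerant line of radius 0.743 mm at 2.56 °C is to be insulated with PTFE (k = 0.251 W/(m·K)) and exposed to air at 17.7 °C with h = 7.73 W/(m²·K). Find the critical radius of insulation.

r_cr = 3.25 cm

For a cylinder, r_cr = k_ins/h = 0.251/7.73 = 0.0325 m = 3.25 cm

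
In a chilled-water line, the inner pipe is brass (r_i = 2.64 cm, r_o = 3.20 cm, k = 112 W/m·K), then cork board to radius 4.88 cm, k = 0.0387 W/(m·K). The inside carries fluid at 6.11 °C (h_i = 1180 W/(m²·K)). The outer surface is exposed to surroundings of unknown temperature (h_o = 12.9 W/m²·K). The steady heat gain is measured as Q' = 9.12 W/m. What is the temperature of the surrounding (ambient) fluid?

T_out = 24.3 °C

Series resistances:
  R'_conv,in = 1/(2πr h) = 1/(2π·0.0264·1180) = 0.005109 m·K/W
  R'_brass = ln(0.0320/0.0264)/(2πk) = 0.1924/(2π·112) = 2.734×10^-4 m·K/W
  R'_cork board = ln(0.0488/0.0320)/(2πk) = 0.4220/(2π·0.0387) = 1.735 m·K/W
  R'_conv,out = 1/(2πr h) = 1/(2π·0.0488·12.9) = 0.2528 m·K/W
ΣR = 1.994 m·K/W
ΔT = Q'·ΣR = 9.12 × 1.994 = 18.19 K
Heat flows inward, so T_out = T_in + ΔT = 6.11 + 18.19 = 24.3 °C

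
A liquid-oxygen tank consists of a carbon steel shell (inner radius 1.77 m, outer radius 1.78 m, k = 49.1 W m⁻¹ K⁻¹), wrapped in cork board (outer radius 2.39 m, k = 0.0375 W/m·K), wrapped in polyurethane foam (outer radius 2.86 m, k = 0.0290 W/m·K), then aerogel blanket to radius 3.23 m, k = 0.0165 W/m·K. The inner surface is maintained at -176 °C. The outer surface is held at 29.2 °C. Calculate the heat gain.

Q = 299 W

Resistance network (inner→outer):
  R_carbon steel = (1/1.77 − 1/1.78)/(4πk) = 0.003174/(4π·49.1) = 5.144×10^-6 K/W
  R_cork board = (1/1.78 − 1/2.39)/(4πk) = 0.1434/(4π·0.0375) = 0.3043 K/W
  R_polyurethane foam = (1/2.39 − 1/2.86)/(4πk) = 0.06876/(4π·0.0290) = 0.1887 K/W
  R_aerogel blanket = (1/2.86 − 1/3.23)/(4πk) = 0.04005/(4π·0.0165) = 0.1932 K/W
ΣR = 5.144×10^-6 + 0.3043 + 0.1887 + 0.1932 = 0.6862 K/W
Q = ΔT/ΣR = (-176 °C − 29.2 °C)/0.6862 = -299 W
(Negative Q ⇒ heat flows inward; heat gain = 299 W.)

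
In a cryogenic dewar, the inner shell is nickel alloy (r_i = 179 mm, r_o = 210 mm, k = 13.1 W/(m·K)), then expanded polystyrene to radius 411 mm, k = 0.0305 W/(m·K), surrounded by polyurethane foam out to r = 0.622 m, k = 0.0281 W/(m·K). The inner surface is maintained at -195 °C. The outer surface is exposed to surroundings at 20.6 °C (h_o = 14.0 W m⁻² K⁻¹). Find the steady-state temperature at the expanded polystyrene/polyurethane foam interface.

Resistance network (inner→outer):
  R_nickel alloy = (1/0.179 − 1/0.210)/(4πk) = 0.8247/(4π·13.1) = 0.005010 K/W
  R_expanded polystyrene = (1/0.210 − 1/0.411)/(4πk) = 2.329/(4π·0.0305) = 6.076 K/W
  R_polyurethane foam = (1/0.411 − 1/0.622)/(4πk) = 0.8254/(4π·0.0281) = 2.337 K/W
  R_conv,out = 1/(4πr²h) = 1/(4π·0.622²·14.0) = 0.01469 K/W
ΣR = 0.005010 + 6.076 + 2.337 + 0.01469 = 8.433 K/W
Q = ΔT/ΣR = (-195 °C − 20.6 °C)/8.433 = -25.57 W
From the inner boundary to the expanded polystyrene/polyurethane foam interface, ΣR_partial = 6.081 K/W.
T_interface = T_in − Q·ΣR_partial = -195 °C − (-25.57)(6.081) = -39.5 °C

T = -39.5 °C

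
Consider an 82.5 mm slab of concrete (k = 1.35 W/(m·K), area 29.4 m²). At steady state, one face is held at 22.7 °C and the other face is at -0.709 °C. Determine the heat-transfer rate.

Q = 11.3 kW

Q = kA·ΔT/L = 1.35 × 29.4 × |22.7 °C − -0.709 °C| / 0.0825 = 11300 W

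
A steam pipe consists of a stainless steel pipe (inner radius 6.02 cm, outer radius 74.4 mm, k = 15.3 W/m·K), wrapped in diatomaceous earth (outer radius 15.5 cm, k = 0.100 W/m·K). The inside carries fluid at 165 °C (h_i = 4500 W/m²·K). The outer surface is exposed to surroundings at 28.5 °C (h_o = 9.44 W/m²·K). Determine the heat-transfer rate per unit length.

Series thermal resistances, inner to outer:
  R'_conv,in = 1/(2πr h) = 1/(2π·0.0602·4500) = 5.875×10^-4 m·K/W
  R'_stainless steel = ln(0.0744/0.0602)/(2πk) = 0.2118/(2π·15.3) = 0.002203 m·K/W
  R'_diatomaceous earth = ln(0.155/0.0744)/(2πk) = 0.7340/(2π·0.100) = 1.168 m·K/W
  R'_conv,out = 1/(2πr h) = 1/(2π·0.155·9.44) = 0.1088 m·K/W
ΣR = 5.875×10^-4 + 0.002203 + 1.168 + 0.1088 = 1.280 m·K/W
Q' = ΔT/ΣR = (165 °C − 28.5 °C)/1.280 = 107 W/m

Q' = 107 W/m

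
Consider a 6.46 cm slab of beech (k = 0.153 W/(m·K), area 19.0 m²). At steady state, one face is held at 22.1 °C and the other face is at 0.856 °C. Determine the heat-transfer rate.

Q = 956 W

Q = kA·ΔT/L = 0.153 × 19.0 × |22.1 °C − 0.856 °C| / 0.0646 = 956 W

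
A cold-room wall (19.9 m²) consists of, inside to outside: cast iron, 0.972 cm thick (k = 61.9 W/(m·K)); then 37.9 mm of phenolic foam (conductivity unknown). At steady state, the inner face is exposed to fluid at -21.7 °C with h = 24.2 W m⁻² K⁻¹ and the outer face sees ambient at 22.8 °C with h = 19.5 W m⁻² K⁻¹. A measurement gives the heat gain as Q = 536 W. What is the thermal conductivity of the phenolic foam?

k = 0.0243 W/m·K

ΣR = ΔT/Q = |-21.7 − 22.8|/536 = 0.08302 K/W
Known resistances:
  R_conv,in = 1/(hA) = 1/(24.2·19.9) = 0.002076 K/W
  R_cast iron = L/(kA) = 0.00972/(61.9·19.9) = 7.891×10^-6 K/W
  R_conv,out = 1/(hA) = 1/(19.5·19.9) = 0.002577 K/W
R_phenolic foam = ΣR − ΣR_known = 0.08302 − 0.004661 = 0.07836 K/W
L/(kA) = 0.07836 ⇒ k = 0.0379/(0.07836·19.9) = 0.0243 W/m·K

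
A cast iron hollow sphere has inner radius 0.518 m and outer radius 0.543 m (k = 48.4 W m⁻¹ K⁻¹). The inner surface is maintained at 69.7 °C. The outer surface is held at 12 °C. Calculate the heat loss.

Q = 3.95×10^5 W

Q = 4πk·ΔT/(1/r₁ − 1/r₂) = 4π × 48.4 × 57.7 / (1/0.518 − 1/0.543) = 3.95×10^5 W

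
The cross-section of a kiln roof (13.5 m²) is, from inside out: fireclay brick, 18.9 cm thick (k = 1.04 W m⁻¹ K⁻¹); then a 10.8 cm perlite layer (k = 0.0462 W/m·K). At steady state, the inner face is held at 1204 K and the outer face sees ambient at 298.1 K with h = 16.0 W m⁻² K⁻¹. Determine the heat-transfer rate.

Resistance network (inner→outer):
  R_fireclay brick = L/(kA) = 0.189/(1.04·13.5) = 0.01346 K/W
  R_perlite = L/(kA) = 0.108/(0.0462·13.5) = 0.1732 K/W
  R_conv,out = 1/(hA) = 1/(16.0·13.5) = 0.004630 K/W
ΣR = 0.01346 + 0.1732 + 0.004630 = 0.1913 K/W
Q = ΔT/ΣR = (1204 K − 298.1 K)/0.1913 = 4740 W

Q = 4740 W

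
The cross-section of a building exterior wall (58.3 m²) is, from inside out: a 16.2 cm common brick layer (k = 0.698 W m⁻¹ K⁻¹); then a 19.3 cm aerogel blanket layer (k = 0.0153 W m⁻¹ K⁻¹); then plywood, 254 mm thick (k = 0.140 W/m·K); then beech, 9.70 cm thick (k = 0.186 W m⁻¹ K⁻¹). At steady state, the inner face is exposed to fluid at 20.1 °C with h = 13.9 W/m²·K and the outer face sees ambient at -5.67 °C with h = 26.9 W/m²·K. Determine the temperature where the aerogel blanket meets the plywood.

Treat each layer as a resistance in series:
  R_conv,in = 1/(hA) = 1/(13.9·58.3) = 0.001234 K/W
  R_common brick = L/(kA) = 0.162/(0.698·58.3) = 0.003981 K/W
  R_aerogel blanket = L/(kA) = 0.193/(0.0153·58.3) = 0.2164 K/W
  R_plywood = L/(kA) = 0.254/(0.140·58.3) = 0.03112 K/W
  R_beech = L/(kA) = 0.0970/(0.186·58.3) = 0.008945 K/W
  R_conv,out = 1/(hA) = 1/(26.9·58.3) = 6.376×10^-4 K/W
ΣR = 0.001234 + 0.003981 + 0.2164 + 0.03112 + 0.008945 + 6.376×10^-4 = 0.2623 K/W
Q = ΔT/ΣR = (20.1 °C − -5.67 °C)/0.2623 = 98.25 W
From the inner boundary to the aerogel blanket/plywood interface, ΣR_partial = 0.2216 K/W.
T_interface = T_in − Q·ΣR_partial = 20.1 °C − (98.25)(0.2216) = -1.67 °C

T = -1.67 °C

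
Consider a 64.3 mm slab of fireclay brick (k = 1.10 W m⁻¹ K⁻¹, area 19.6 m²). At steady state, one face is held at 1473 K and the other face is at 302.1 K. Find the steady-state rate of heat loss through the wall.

Q = 393 kW

Q = kA·ΔT/L = 1.10 × 19.6 × |1473 K − 302.1 K| / 0.0643 = 3.93×10^5 W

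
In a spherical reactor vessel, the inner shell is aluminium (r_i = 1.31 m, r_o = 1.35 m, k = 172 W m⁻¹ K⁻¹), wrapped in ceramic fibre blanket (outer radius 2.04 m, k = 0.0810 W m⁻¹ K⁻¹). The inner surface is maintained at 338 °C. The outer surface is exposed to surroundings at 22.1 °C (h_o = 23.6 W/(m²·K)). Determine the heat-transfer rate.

Series thermal resistances, inner to outer:
  R_aluminium = (1/1.31 − 1/1.35)/(4πk) = 0.02262/(4π·172) = 1.046×10^-5 K/W
  R_ceramic fibre blanket = (1/1.35 − 1/2.04)/(4πk) = 0.2505/(4π·0.0810) = 0.2461 K/W
  R_conv,out = 1/(4πr²h) = 1/(4π·2.04²·23.6) = 8.102×10^-4 K/W
ΣR = 1.046×10^-5 + 0.2461 + 8.102×10^-4 = 0.2469 K/W
Q = ΔT/ΣR = (338 °C − 22.1 °C)/0.2469 = 1280 W

Q = 1280 W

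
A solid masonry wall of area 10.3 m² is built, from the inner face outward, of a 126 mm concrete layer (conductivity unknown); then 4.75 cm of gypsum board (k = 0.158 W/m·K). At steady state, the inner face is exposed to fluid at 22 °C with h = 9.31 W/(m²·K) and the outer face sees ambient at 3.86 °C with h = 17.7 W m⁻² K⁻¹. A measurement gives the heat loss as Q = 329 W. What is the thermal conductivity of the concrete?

ΣR = ΔT/Q = |22 − 3.86|/329 = 0.05514 K/W
Known resistances:
  R_conv,in = 1/(hA) = 1/(9.31·10.3) = 0.01043 K/W
  R_gypsum board = L/(kA) = 0.0475/(0.158·10.3) = 0.02919 K/W
  R_conv,out = 1/(hA) = 1/(17.7·10.3) = 0.005485 K/W
R_concrete = ΣR − ΣR_known = 0.05514 − 0.04510 = 0.01004 K/W
L/(kA) = 0.01004 ⇒ k = 0.126/(0.01004·10.3) = 1.22 W/m·K

k = 1.22 W/m·K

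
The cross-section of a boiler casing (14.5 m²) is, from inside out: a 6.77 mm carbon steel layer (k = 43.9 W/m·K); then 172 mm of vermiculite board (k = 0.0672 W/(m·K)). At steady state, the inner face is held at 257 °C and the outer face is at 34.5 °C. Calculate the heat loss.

Q = 1260 W

Resistance network (inner→outer):
  R_carbon steel = L/(kA) = 0.00677/(43.9·14.5) = 1.064×10^-5 K/W
  R_vermiculite board = L/(kA) = 0.172/(0.0672·14.5) = 0.1765 K/W
ΣR = 1.064×10^-5 + 0.1765 = 0.1765 K/W
Q = ΔT/ΣR = (257 °C − 34.5 °C)/0.1765 = 1260 W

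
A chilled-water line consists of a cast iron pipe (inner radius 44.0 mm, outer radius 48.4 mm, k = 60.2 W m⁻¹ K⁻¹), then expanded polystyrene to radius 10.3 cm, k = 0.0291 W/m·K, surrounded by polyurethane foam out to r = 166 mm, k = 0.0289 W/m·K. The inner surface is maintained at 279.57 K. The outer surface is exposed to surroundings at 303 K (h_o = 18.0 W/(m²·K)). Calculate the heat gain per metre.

Q' = 3.44 W/m

Series thermal resistances, inner to outer:
  R'_cast iron = ln(0.0484/0.0440)/(2πk) = 0.09531/(2π·60.2) = 2.520×10^-4 m·K/W
  R'_expanded polystyrene = ln(0.103/0.0484)/(2πk) = 0.7552/(2π·0.0291) = 4.131 m·K/W
  R'_polyurethane foam = ln(0.166/0.103)/(2πk) = 0.4773/(2π·0.0289) = 2.628 m·K/W
  R'_conv,out = 1/(2πr h) = 1/(2π·0.166·18.0) = 0.05326 m·K/W
ΣR = 2.520×10^-4 + 4.131 + 2.628 + 0.05326 = 6.813 m·K/W
Q' = ΔT/ΣR = (279.57 K − 303 K)/6.813 = -3.44 W/m
(Negative Q' ⇒ heat flows inward; heat gain = 3.44 W/m.)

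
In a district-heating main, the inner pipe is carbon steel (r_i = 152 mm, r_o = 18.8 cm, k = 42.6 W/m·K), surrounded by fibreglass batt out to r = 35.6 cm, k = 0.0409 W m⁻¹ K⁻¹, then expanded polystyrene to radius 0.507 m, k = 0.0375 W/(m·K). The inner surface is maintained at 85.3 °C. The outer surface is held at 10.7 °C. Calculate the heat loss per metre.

Series thermal resistances, inner to outer:
  R'_carbon steel = ln(0.188/0.152)/(2πk) = 0.2126/(2π·42.6) = 7.941×10^-4 m·K/W
  R'_fibreglass batt = ln(0.356/0.188)/(2πk) = 0.6385/(2π·0.0409) = 2.485 m·K/W
  R'_expanded polystyrene = ln(0.507/0.356)/(2πk) = 0.3536/(2π·0.0375) = 1.501 m·K/W
ΣR = 7.941×10^-4 + 2.485 + 1.501 = 3.987 m·K/W
Q' = ΔT/ΣR = (85.3 °C − 10.7 °C)/3.987 = 18.7 W/m

Q' = 18.7 W/m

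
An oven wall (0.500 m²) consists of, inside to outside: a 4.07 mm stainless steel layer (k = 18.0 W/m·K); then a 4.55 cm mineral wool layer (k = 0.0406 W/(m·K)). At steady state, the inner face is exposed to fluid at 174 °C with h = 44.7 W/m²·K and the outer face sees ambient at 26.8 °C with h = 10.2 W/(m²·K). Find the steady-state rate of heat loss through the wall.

Treat each layer as a resistance in series:
  R_conv,in = 1/(hA) = 1/(44.7·0.500) = 0.04474 K/W
  R_stainless steel = L/(kA) = 0.00407/(18.0·0.500) = 4.522×10^-4 K/W
  R_mineral wool = L/(kA) = 0.0455/(0.0406·0.500) = 2.241 K/W
  R_conv,out = 1/(hA) = 1/(10.2·0.500) = 0.1961 K/W
ΣR = 0.04474 + 4.522×10^-4 + 2.241 + 0.1961 = 2.482 K/W
Q = ΔT/ΣR = (174 °C − 26.8 °C)/2.482 = 59.3 W

Q = 59.3 W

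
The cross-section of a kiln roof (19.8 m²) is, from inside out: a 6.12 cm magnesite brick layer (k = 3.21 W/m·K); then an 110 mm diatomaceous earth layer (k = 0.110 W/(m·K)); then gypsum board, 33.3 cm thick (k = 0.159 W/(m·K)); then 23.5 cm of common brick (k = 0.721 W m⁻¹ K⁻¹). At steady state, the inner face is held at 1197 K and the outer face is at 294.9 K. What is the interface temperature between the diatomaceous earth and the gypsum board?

T = 930 K

Treat each layer as a resistance in series:
  R_magnesite brick = L/(kA) = 0.0612/(3.21·19.8) = 9.629×10^-4 K/W
  R_diatomaceous earth = L/(kA) = 0.110/(0.110·19.8) = 0.05051 K/W
  R_gypsum board = L/(kA) = 0.333/(0.159·19.8) = 0.1058 K/W
  R_common brick = L/(kA) = 0.235/(0.721·19.8) = 0.01646 K/W
ΣR = 9.629×10^-4 + 0.05051 + 0.1058 + 0.01646 = 0.1737 K/W
Q = ΔT/ΣR = (1197 K − 294.9 K)/0.1737 = 5193 W
From the inner boundary to the diatomaceous earth/gypsum board interface, ΣR_partial = 0.05147 K/W.
T_interface = T_in − Q·ΣR_partial = 1197 K − (5193)(0.05147) = 930 K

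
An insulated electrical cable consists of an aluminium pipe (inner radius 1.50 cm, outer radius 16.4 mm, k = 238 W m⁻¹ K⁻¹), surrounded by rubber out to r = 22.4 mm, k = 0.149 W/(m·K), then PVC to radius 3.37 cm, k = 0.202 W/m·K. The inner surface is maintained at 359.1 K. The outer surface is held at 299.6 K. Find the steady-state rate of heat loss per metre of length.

Resistance network (inner→outer):
  R'_aluminium = ln(0.0164/0.0150)/(2πk) = 0.08923/(2π·238) = 5.967×10^-5 m·K/W
  R'_rubber = ln(0.0224/0.0164)/(2πk) = 0.3118/(2π·0.149) = 0.3330 m·K/W
  R'_PVC = ln(0.0337/0.0224)/(2πk) = 0.4084/(2π·0.202) = 0.3218 m·K/W
ΣR = 5.967×10^-5 + 0.3330 + 0.3218 = 0.6549 m·K/W
Q' = ΔT/ΣR = (359.1 K − 299.6 K)/0.6549 = 90.9 W/m

Q' = 90.9 W/m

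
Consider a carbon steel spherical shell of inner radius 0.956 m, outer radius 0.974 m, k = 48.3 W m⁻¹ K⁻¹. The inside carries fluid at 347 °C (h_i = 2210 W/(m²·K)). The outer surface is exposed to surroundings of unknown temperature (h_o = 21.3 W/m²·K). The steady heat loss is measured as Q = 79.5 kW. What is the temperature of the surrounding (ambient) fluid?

T_out = 28.3 °C

Sum the resistances:
  R_conv,in = 1/(4πr²h) = 1/(4π·0.956²·2210) = 3.940×10^-5 K/W
  R_carbon steel = (1/0.956 − 1/0.974)/(4πk) = 0.01933/(4π·48.3) = 3.185×10^-5 K/W
  R_conv,out = 1/(4πr²h) = 1/(4π·0.974²·21.3) = 0.003938 K/W
ΣR = 0.004009 K/W
ΔT = Q·ΣR = 79500 × 0.004009 = 318.7 K
Heat flows outward, so T_out = T_in − ΔT = 347 − 318.7 = 28.3 °C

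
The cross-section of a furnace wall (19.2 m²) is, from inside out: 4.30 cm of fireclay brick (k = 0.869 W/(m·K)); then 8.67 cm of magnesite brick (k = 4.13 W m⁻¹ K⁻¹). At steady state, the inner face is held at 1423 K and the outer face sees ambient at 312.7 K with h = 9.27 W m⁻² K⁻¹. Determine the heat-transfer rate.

Q = 120 kW

Series thermal resistances, inner to outer:
  R_fireclay brick = L/(kA) = 0.0430/(0.869·19.2) = 0.002577 K/W
  R_magnesite brick = L/(kA) = 0.0867/(4.13·19.2) = 0.001093 K/W
  R_conv,out = 1/(hA) = 1/(9.27·19.2) = 0.005618 K/W
ΣR = 0.002577 + 0.001093 + 0.005618 = 0.009288 K/W
Q = ΔT/ΣR = (1423 K − 312.7 K)/0.009288 = 1.20×10^5 W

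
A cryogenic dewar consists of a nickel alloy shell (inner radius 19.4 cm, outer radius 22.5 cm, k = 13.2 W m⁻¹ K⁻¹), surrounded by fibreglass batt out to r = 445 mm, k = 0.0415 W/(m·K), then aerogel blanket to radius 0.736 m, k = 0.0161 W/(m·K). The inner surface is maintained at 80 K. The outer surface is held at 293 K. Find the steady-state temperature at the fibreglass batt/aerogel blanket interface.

Resistance network (inner→outer):
  R_nickel alloy = (1/0.194 − 1/0.225)/(4πk) = 0.7102/(4π·13.2) = 0.004281 K/W
  R_fibreglass batt = (1/0.225 − 1/0.445)/(4πk) = 2.197/(4π·0.0415) = 4.213 K/W
  R_aerogel blanket = (1/0.445 − 1/0.736)/(4πk) = 0.8885/(4π·0.0161) = 4.392 K/W
ΣR = 0.004281 + 4.213 + 4.392 = 8.609 K/W
Q = ΔT/ΣR = (80 K − 293 K)/8.609 = -24.74 W
From the inner boundary to the fibreglass batt/aerogel blanket interface, ΣR_partial = 4.217 K/W.
T_interface = T_in − Q·ΣR_partial = 80 K − (-24.74)(4.217) = 184.3 K

T = 184.3 K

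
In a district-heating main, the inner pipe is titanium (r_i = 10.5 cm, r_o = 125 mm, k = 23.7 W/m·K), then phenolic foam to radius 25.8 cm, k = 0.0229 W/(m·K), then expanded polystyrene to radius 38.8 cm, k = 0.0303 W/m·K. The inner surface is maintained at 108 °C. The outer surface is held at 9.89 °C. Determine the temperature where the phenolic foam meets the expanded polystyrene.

T = 39.2 °C

Resistance network (inner→outer):
  R'_titanium = ln(0.125/0.105)/(2πk) = 0.1744/(2π·23.7) = 0.001171 m·K/W
  R'_phenolic foam = ln(0.258/0.125)/(2πk) = 0.7246/(2π·0.0229) = 5.036 m·K/W
  R'_expanded polystyrene = ln(0.388/0.258)/(2πk) = 0.4080/(2π·0.0303) = 2.143 m·K/W
ΣR = 0.001171 + 5.036 + 2.143 = 7.180 m·K/W
Q' = ΔT/ΣR = (108 °C − 9.89 °C)/7.180 = 13.66 W/m
From the inner boundary to the phenolic foam/expanded polystyrene interface, ΣR_partial = 5.037 m·K/W.
T_interface = T_in − Q'·ΣR_partial = 108 °C − (13.66)(5.037) = 39.2 °C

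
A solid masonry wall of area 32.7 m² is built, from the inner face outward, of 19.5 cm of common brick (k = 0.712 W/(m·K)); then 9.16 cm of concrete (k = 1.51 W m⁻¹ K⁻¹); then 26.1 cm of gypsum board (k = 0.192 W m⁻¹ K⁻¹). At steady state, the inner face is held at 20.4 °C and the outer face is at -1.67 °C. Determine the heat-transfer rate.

Q = 426 W

Treat each layer as a resistance in series:
  R_common brick = L/(kA) = 0.195/(0.712·32.7) = 0.008375 K/W
  R_concrete = L/(kA) = 0.0916/(1.51·32.7) = 0.001855 K/W
  R_gypsum board = L/(kA) = 0.261/(0.192·32.7) = 0.04157 K/W
ΣR = 0.008375 + 0.001855 + 0.04157 = 0.05180 K/W
Q = ΔT/ΣR = (20.4 °C − -1.67 °C)/0.05180 = 426 W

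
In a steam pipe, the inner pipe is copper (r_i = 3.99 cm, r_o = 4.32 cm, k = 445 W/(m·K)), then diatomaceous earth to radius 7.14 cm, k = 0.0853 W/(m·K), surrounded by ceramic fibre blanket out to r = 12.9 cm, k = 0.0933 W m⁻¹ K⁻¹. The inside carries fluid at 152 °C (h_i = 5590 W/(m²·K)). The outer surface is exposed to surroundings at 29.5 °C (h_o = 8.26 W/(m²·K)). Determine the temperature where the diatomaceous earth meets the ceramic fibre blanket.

T = 97.2 °C

Resistance network (inner→outer):
  R'_conv,in = 1/(2πr h) = 1/(2π·0.0399·5590) = 7.136×10^-4 m·K/W
  R'_copper = ln(0.0432/0.0399)/(2πk) = 0.07946/(2π·445) = 2.842×10^-5 m·K/W
  R'_diatomaceous earth = ln(0.0714/0.0432)/(2πk) = 0.5025/(2π·0.0853) = 0.9375 m·K/W
  R'_ceramic fibre blanket = ln(0.129/0.0714)/(2πk) = 0.5915/(2π·0.0933) = 1.009 m·K/W
  R'_conv,out = 1/(2πr h) = 1/(2π·0.129·8.26) = 0.1494 m·K/W
ΣR = 7.136×10^-4 + 2.842×10^-5 + 0.9375 + 1.009 + 0.1494 = 2.097 m·K/W
Q' = ΔT/ΣR = (152 °C − 29.5 °C)/2.097 = 58.42 W/m
From the inner boundary to the diatomaceous earth/ceramic fibre blanket interface, ΣR_partial = 0.9382 m·K/W.
T_interface = T_in − Q'·ΣR_partial = 152 °C − (58.42)(0.9382) = 97.2 °C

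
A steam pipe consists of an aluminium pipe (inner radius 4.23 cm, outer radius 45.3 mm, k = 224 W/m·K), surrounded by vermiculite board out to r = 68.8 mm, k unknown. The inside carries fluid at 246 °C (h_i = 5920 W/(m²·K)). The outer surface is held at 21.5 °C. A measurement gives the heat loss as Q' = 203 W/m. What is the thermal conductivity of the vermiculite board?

k = 0.0602 W/m·K

ΣR = ΔT/Q' = |246 − 21.5|/203 = 1.106 m·K/W
Known resistances:
  R'_conv,in = 1/(2πr h) = 1/(2π·0.0423·5920) = 6.356×10^-4 m·K/W
  R'_aluminium = ln(0.0453/0.0423)/(2πk) = 0.06852/(2π·224) = 4.868×10^-5 m·K/W
R_vermiculite board = ΣR − ΣR_known = 1.106 − 6.843×10^-4 = 1.105 m·K/W
ln(r₂/r₁)/(2πk) = 1.105 ⇒ k = 0.4179/(2π·1.105) = 0.0602 W/m·K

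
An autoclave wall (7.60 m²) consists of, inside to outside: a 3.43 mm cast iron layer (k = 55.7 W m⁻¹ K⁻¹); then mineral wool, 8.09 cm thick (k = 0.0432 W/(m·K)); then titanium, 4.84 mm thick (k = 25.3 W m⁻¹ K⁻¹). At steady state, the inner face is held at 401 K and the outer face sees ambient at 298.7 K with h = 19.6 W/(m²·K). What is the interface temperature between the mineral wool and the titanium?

T = 301.4 K

Resistance network (inner→outer):
  R_cast iron = L/(kA) = 0.00343/(55.7·7.60) = 8.103×10^-6 K/W
  R_mineral wool = L/(kA) = 0.0809/(0.0432·7.60) = 0.2464 K/W
  R_titanium = L/(kA) = 0.00484/(25.3·7.60) = 2.517×10^-5 K/W
  R_conv,out = 1/(hA) = 1/(19.6·7.60) = 0.006713 K/W
ΣR = 8.103×10^-6 + 0.2464 + 2.517×10^-5 + 0.006713 = 0.2531 K/W
Q = ΔT/ΣR = (401 K − 298.7 K)/0.2531 = 404.2 W
From the inner boundary to the mineral wool/titanium interface, ΣR_partial = 0.2464 K/W.
T_interface = T_in − Q·ΣR_partial = 401 K − (404.2)(0.2464) = 301.4 K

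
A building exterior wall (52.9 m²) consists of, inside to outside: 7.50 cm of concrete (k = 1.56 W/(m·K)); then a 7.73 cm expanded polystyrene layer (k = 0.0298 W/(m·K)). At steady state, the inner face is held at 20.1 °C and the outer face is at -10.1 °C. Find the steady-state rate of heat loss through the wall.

Q = 605 W

Resistance network (inner→outer):
  R_concrete = L/(kA) = 0.0750/(1.56·52.9) = 9.088×10^-4 K/W
  R_expanded polystyrene = L/(kA) = 0.0773/(0.0298·52.9) = 0.04904 K/W
ΣR = 9.088×10^-4 + 0.04904 = 0.04995 K/W
Q = ΔT/ΣR = (20.1 °C − -10.1 °C)/0.04995 = 605 W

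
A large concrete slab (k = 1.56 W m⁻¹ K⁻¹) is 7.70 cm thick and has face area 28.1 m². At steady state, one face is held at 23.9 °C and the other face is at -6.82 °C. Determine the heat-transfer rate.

Q = 17500 W

Q = kA·ΔT/L = 1.56 × 28.1 × |23.9 °C − -6.82 °C| / 0.0770 = 17500 W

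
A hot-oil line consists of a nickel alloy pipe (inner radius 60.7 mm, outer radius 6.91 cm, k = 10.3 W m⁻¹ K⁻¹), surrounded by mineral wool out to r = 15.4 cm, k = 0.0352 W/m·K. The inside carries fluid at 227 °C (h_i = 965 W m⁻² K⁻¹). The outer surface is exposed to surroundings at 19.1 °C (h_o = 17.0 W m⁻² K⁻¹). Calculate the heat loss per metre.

Q' = 56.4 W/m

Resistance network (inner→outer):
  R'_conv,in = 1/(2πr h) = 1/(2π·0.0607·965) = 0.002717 m·K/W
  R'_nickel alloy = ln(0.0691/0.0607)/(2πk) = 0.1296/(2π·10.3) = 0.002003 m·K/W
  R'_mineral wool = ln(0.154/0.0691)/(2πk) = 0.8014/(2π·0.0352) = 3.623 m·K/W
  R'_conv,out = 1/(2πr h) = 1/(2π·0.154·17.0) = 0.06079 m·K/W
ΣR = 0.002717 + 0.002003 + 3.623 + 0.06079 = 3.689 m·K/W
Q' = ΔT/ΣR = (227 °C − 19.1 °C)/3.689 = 56.4 W/m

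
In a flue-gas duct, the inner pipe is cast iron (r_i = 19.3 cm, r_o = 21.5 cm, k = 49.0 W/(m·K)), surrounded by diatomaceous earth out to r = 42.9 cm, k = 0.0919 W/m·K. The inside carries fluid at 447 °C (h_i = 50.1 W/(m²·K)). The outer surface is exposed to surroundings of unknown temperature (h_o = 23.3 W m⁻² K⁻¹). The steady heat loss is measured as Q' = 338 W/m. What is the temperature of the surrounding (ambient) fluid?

T_out = 31.6 °C

Series resistances:
  R'_conv,in = 1/(2πr h) = 1/(2π·0.193·50.1) = 0.01646 m·K/W
  R'_cast iron = ln(0.215/0.193)/(2πk) = 0.1079/(2π·49.0) = 3.506×10^-4 m·K/W
  R'_diatomaceous earth = ln(0.429/0.215)/(2πk) = 0.6908/(2π·0.0919) = 1.196 m·K/W
  R'_conv,out = 1/(2πr h) = 1/(2π·0.429·23.3) = 0.01592 m·K/W
ΣR = 1.229 m·K/W
ΔT = Q'·ΣR = 338 × 1.229 = 415.4 K
Heat flows outward, so T_out = T_in − ΔT = 447 − 415.4 = 31.6 °C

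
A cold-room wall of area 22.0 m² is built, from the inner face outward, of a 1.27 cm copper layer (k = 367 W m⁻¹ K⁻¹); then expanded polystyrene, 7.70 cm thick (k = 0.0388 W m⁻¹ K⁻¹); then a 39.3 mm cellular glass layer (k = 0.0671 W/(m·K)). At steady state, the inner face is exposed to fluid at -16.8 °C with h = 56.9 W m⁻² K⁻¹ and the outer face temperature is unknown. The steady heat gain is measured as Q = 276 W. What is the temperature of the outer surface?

T_out = 15.7 °C

Series resistances:
  R_conv,in = 1/(hA) = 1/(56.9·22.0) = 7.988×10^-4 K/W
  R_copper = L/(kA) = 0.0127/(367·22.0) = 1.573×10^-6 K/W
  R_expanded polystyrene = L/(kA) = 0.0770/(0.0388·22.0) = 0.09021 K/W
  R_cellular glass = L/(kA) = 0.0393/(0.0671·22.0) = 0.02662 K/W
ΣR = 0.1176 K/W
ΔT = Q·ΣR = 276 × 0.1176 = 32.46 K
Heat flows inward, so T_out = T_in + ΔT = -16.8 + 32.46 = 15.7 °C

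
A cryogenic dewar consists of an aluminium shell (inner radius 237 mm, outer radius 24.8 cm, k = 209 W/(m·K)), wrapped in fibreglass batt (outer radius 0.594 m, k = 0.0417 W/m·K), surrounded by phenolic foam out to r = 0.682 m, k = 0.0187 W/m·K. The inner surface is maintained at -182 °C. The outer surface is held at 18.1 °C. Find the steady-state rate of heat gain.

Q = 37.0 W

Treat each layer as a resistance in series:
  R_aluminium = (1/0.237 − 1/0.248)/(4πk) = 0.1872/(4π·209) = 7.126×10^-5 K/W
  R_fibreglass batt = (1/0.248 − 1/0.594)/(4πk) = 2.349/(4π·0.0417) = 4.482 K/W
  R_phenolic foam = (1/0.594 − 1/0.682)/(4πk) = 0.2172/(4π·0.0187) = 0.9244 K/W
ΣR = 7.126×10^-5 + 4.482 + 0.9244 = 5.406 K/W
Q = ΔT/ΣR = (-182 °C − 18.1 °C)/5.406 = -37.0 W
(Negative Q ⇒ heat flows inward; heat gain = 37.0 W.)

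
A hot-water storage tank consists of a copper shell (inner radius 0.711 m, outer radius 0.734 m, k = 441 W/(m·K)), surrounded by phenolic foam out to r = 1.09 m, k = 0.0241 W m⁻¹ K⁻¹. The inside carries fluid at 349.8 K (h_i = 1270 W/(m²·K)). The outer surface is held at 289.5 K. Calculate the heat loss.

Q = 41.0 W

Treat each layer as a resistance in series:
  R_conv,in = 1/(4πr²h) = 1/(4π·0.711²·1270) = 1.240×10^-4 K/W
  R_copper = (1/0.711 − 1/0.734)/(4πk) = 0.04407/(4π·441) = 7.953×10^-6 K/W
  R_phenolic foam = (1/0.734 − 1/1.09)/(4πk) = 0.4450/(4π·0.0241) = 1.469 K/W
ΣR = 1.240×10^-4 + 7.953×10^-6 + 1.469 = 1.469 K/W
Q = ΔT/ΣR = (349.8 K − 289.5 K)/1.469 = 41.0 W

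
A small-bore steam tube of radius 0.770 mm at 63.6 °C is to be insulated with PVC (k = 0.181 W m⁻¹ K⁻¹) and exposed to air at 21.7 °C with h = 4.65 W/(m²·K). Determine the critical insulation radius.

For a cylinder, r_cr = k_ins/h = 0.181/4.65 = 0.0389 m = 3.89 cm

r_cr = 3.89 cm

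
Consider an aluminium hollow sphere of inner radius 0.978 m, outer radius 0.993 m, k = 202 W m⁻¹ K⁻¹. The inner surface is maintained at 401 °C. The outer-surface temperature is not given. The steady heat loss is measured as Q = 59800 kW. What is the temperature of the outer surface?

Sum the resistances:
  R_aluminium = (1/0.978 − 1/0.993)/(4πk) = 0.01545/(4π·202) = 6.085×10^-6 K/W
ΣR = 6.085×10^-6 K/W
ΔT = Q·ΣR = 5.98×10^7 × 6.085×10^-6 = 363.9 K
Heat flows outward, so T_out = T_in − ΔT = 401 − 363.9 = 37.1 °C

T_out = 37.1 °C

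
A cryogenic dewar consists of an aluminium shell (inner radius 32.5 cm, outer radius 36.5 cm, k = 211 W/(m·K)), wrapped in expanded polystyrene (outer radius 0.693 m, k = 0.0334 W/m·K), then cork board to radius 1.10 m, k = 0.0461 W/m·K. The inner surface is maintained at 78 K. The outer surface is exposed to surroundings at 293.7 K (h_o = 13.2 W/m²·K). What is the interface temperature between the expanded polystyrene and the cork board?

T = 243.9 K

Resistance network (inner→outer):
  R_aluminium = (1/0.325 − 1/0.365)/(4πk) = 0.3372/(4π·211) = 1.272×10^-4 K/W
  R_expanded polystyrene = (1/0.365 − 1/0.693)/(4πk) = 1.297/(4π·0.0334) = 3.090 K/W
  R_cork board = (1/0.693 − 1/1.10)/(4πk) = 0.5339/(4π·0.0461) = 0.9216 K/W
  R_conv,out = 1/(4πr²h) = 1/(4π·1.10²·13.2) = 0.004982 K/W
ΣR = 1.272×10^-4 + 3.090 + 0.9216 + 0.004982 = 4.017 K/W
Q = ΔT/ΣR = (78 K − 293.7 K)/4.017 = -53.70 W
From the inner boundary to the expanded polystyrene/cork board interface, ΣR_partial = 3.090 K/W.
T_interface = T_in − Q·ΣR_partial = 78 K − (-53.70)(3.090) = 243.9 K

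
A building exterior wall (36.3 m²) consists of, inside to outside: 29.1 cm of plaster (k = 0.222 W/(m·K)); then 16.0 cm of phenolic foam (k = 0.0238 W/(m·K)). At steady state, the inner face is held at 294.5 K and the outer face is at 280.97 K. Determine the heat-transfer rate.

Treat each layer as a resistance in series:
  R_plaster = L/(kA) = 0.291/(0.222·36.3) = 0.03611 K/W
  R_phenolic foam = L/(kA) = 0.160/(0.0238·36.3) = 0.1852 K/W
ΣR = 0.03611 + 0.1852 = 0.2213 K/W
Q = ΔT/ΣR = (294.5 K − 280.97 K)/0.2213 = 61.1 W

Q = 61.1 W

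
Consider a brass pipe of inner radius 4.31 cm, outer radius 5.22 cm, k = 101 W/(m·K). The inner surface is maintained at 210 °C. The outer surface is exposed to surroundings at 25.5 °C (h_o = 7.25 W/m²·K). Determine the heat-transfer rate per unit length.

Q' = 438 W/m

Resistance network (inner→outer):
  R'_brass = ln(0.0522/0.0431)/(2πk) = 0.1916/(2π·101) = 3.019×10^-4 m·K/W
  R'_conv,out = 1/(2πr h) = 1/(2π·0.0522·7.25) = 0.4205 m·K/W
ΣR = 3.019×10^-4 + 0.4205 = 0.4208 m·K/W
Q' = ΔT/ΣR = (210 °C − 25.5 °C)/0.4208 = 438 W/m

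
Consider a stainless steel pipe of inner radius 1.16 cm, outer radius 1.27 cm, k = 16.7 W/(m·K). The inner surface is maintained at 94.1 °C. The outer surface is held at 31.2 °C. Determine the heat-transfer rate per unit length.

Q' = 72.9 kW/m

Q' = 2πk·ΔT/ln(r₂/r₁) = 2π × 16.7 × 62.9 / ln(0.0127/0.0116) = 72900 W/m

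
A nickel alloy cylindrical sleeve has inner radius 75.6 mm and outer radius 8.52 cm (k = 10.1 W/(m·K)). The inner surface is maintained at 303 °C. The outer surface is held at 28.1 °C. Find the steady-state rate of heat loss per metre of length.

Q' = 2πk·ΔT/ln(r₂/r₁) = 2π × 10.1 × 274.9 / ln(0.0852/0.0756) = 1.46×10^5 W/m

Q' = 1.46×10^5 W/m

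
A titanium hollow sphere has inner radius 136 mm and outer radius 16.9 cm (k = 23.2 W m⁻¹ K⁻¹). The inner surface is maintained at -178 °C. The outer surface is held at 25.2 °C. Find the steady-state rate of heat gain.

Q = 4πk·ΔT/(1/r₁ − 1/r₂) = 4π × 23.2 × 203.2 / (1/0.136 − 1/0.169) = 41300 W

Q = 41.3 kW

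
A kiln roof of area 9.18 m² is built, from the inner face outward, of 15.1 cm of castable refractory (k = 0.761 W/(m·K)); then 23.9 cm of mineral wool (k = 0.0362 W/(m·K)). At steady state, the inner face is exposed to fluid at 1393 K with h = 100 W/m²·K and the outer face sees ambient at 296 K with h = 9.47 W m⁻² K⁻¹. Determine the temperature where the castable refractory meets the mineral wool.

Treat each layer as a resistance in series:
  R_conv,in = 1/(hA) = 1/(100·9.18) = 0.001089 K/W
  R_castable refractory = L/(kA) = 0.151/(0.761·9.18) = 0.02161 K/W
  R_mineral wool = L/(kA) = 0.239/(0.0362·9.18) = 0.7192 K/W
  R_conv,out = 1/(hA) = 1/(9.47·9.18) = 0.01150 K/W
ΣR = 0.001089 + 0.02161 + 0.7192 + 0.01150 = 0.7534 K/W
Q = ΔT/ΣR = (1393 K − 296 K)/0.7534 = 1456 W
From the inner boundary to the castable refractory/mineral wool interface, ΣR_partial = 0.02270 K/W.
T_interface = T_in − Q·ΣR_partial = 1393 K − (1456)(0.02270) = 1360 K

T = 1360 K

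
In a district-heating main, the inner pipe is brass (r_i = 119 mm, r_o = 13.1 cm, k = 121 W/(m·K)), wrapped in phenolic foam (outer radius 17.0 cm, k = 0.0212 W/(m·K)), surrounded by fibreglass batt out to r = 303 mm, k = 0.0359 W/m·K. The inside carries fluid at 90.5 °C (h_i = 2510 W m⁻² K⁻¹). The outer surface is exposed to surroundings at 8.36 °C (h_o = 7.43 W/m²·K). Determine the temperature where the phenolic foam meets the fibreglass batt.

Series thermal resistances, inner to outer:
  R'_conv,in = 1/(2πr h) = 1/(2π·0.119·2510) = 5.328×10^-4 m·K/W
  R'_brass = ln(0.131/0.119)/(2πk) = 0.09607/(2π·121) = 1.264×10^-4 m·K/W
  R'_phenolic foam = ln(0.170/0.131)/(2πk) = 0.2606/(2π·0.0212) = 1.956 m·K/W
  R'_fibreglass batt = ln(0.303/0.170)/(2πk) = 0.5779/(2π·0.0359) = 2.562 m·K/W
  R'_conv,out = 1/(2πr h) = 1/(2π·0.303·7.43) = 0.07069 m·K/W
ΣR = 5.328×10^-4 + 1.264×10^-4 + 1.956 + 2.562 + 0.07069 = 4.589 m·K/W
Q' = ΔT/ΣR = (90.5 °C − 8.36 °C)/4.589 = 17.90 W/m
From the inner boundary to the phenolic foam/fibreglass batt interface, ΣR_partial = 1.957 m·K/W.
T_interface = T_in − Q'·ΣR_partial = 90.5 °C − (17.90)(1.957) = 55.5 °C

T = 55.5 °C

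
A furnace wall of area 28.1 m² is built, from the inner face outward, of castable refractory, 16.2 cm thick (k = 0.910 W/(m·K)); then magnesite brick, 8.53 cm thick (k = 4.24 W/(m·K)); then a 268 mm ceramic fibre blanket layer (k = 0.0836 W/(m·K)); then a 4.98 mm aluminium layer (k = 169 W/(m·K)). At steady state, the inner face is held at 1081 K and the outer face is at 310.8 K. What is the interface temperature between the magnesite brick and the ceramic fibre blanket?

T = 1036 K

Resistance network (inner→outer):
  R_castable refractory = L/(kA) = 0.162/(0.910·28.1) = 0.006335 K/W
  R_magnesite brick = L/(kA) = 0.0853/(4.24·28.1) = 7.159×10^-4 K/W
  R_ceramic fibre blanket = L/(kA) = 0.268/(0.0836·28.1) = 0.1141 K/W
  R_aluminium = L/(kA) = 0.00498/(169·28.1) = 1.049×10^-6 K/W
ΣR = 0.006335 + 7.159×10^-4 + 0.1141 + 1.049×10^-6 = 0.1212 K/W
Q = ΔT/ΣR = (1081 K − 310.8 K)/0.1212 = 6355 W
From the inner boundary to the magnesite brick/ceramic fibre blanket interface, ΣR_partial = 0.007051 K/W.
T_interface = T_in − Q·ΣR_partial = 1081 K − (6355)(0.007051) = 1036 K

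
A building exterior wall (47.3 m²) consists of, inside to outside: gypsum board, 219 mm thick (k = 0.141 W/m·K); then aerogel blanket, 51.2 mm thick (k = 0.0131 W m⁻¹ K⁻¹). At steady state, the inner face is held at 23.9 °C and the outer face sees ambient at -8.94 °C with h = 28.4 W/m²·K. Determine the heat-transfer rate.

Q = 283 W

Treat each layer as a resistance in series:
  R_gypsum board = L/(kA) = 0.219/(0.141·47.3) = 0.03284 K/W
  R_aerogel blanket = L/(kA) = 0.0512/(0.0131·47.3) = 0.08263 K/W
  R_conv,out = 1/(hA) = 1/(28.4·47.3) = 7.444×10^-4 K/W
ΣR = 0.03284 + 0.08263 + 7.444×10^-4 = 0.1162 K/W
Q = ΔT/ΣR = (23.9 °C − -8.94 °C)/0.1162 = 283 W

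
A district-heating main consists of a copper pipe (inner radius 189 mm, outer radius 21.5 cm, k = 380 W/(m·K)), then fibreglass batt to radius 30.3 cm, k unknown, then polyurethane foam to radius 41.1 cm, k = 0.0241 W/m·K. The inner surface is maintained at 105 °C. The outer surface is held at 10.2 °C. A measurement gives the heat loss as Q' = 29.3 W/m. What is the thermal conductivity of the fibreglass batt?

ΣR = ΔT/Q' = |105 − 10.2|/29.3 = 3.235 m·K/W
Known resistances:
  R'_copper = ln(0.215/0.189)/(2πk) = 0.1289/(2π·380) = 5.398×10^-5 m·K/W
  R'_polyurethane foam = ln(0.411/0.303)/(2πk) = 0.3049/(2π·0.0241) = 2.013 m·K/W
R_fibreglass batt = ΣR − ΣR_known = 3.235 − 2.013 = 1.222 m·K/W
ln(r₂/r₁)/(2πk) = 1.222 ⇒ k = 0.3431/(2π·1.222) = 0.0447 W/m·K

k = 0.0447 W/m·K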